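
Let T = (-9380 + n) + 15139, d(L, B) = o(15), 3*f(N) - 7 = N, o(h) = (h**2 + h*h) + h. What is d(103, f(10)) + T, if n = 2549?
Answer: 8773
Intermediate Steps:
o(h) = h + 2*h**2 (o(h) = (h**2 + h**2) + h = 2*h**2 + h = h + 2*h**2)
f(N) = 7/3 + N/3
d(L, B) = 465 (d(L, B) = 15*(1 + 2*15) = 15*(1 + 30) = 15*31 = 465)
T = 8308 (T = (-9380 + 2549) + 15139 = -6831 + 15139 = 8308)
d(103, f(10)) + T = 465 + 8308 = 8773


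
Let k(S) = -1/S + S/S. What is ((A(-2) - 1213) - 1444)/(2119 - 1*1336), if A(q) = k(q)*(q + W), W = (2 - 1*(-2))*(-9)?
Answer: -2714/783 ≈ -3.4662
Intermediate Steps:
W = -36 (W = (2 + 2)*(-9) = 4*(-9) = -36)
k(S) = 1 - 1/S (k(S) = -1/S + 1 = 1 - 1/S)
A(q) = (-1 + q)*(-36 + q)/q (A(q) = ((-1 + q)/q)*(q - 36) = ((-1 + q)/q)*(-36 + q) = (-1 + q)*(-36 + q)/q)
((A(-2) - 1213) - 1444)/(2119 - 1*1336) = (((-37 - 2 + 36/(-2)) - 1213) - 1444)/(2119 - 1*1336) = (((-37 - 2 + 36*(-1/2)) - 1213) - 1444)/(2119 - 1336) = (((-37 - 2 - 18) - 1213) - 1444)/783 = ((-57 - 1213) - 1444)*(1/783) = (-1270 - 1444)*(1/783) = -2714*1/783 = -2714/783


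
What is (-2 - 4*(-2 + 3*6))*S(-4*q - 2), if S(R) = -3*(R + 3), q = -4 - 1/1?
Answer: 4158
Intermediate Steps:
q = -5 (q = -4 - 1*1 = -4 - 1 = -5)
S(R) = -9 - 3*R (S(R) = -3*(3 + R) = -9 - 3*R)
(-2 - 4*(-2 + 3*6))*S(-4*q - 2) = (-2 - 4*(-2 + 3*6))*(-9 - 3*(-4*(-5) - 2)) = (-2 - 4*(-2 + 18))*(-9 - 3*(20 - 2)) = (-2 - 4*16)*(-9 - 3*18) = (-2 - 64)*(-9 - 54) = -66*(-63) = 4158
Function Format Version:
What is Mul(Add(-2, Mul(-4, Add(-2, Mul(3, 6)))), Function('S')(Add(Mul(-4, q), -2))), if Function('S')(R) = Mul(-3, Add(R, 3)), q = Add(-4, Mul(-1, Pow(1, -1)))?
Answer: 4158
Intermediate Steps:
q = -5 (q = Add(-4, Mul(-1, 1)) = Add(-4, -1) = -5)
Function('S')(R) = Add(-9, Mul(-3, R)) (Function('S')(R) = Mul(-3, Add(3, R)) = Add(-9, Mul(-3, R)))
Mul(Add(-2, Mul(-4, Add(-2, Mul(3, 6)))), Function('S')(Add(Mul(-4, q), -2))) = Mul(Add(-2, Mul(-4, Add(-2, Mul(3, 6)))), Add(-9, Mul(-3, Add(Mul(-4, -5), -2)))) = Mul(Add(-2, Mul(-4, Add(-2, 18))), Add(-9, Mul(-3, Add(20, -2)))) = Mul(Add(-2, Mul(-4, 16)), Add(-9, Mul(-3, 18))) = Mul(Add(-2, -64), Add(-9, -54)) = Mul(-66, -63) = 4158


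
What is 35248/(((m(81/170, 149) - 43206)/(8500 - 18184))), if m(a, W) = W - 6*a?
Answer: 3626754840/457511 ≈ 7927.1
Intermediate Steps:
35248/(((m(81/170, 149) - 43206)/(8500 - 18184))) = 35248/((((149 - 486/170) - 43206)/(8500 - 18184))) = 35248/((((149 - 486/170) - 43206)/(-9684))) = 35248/((((149 - 6*81/170) - 43206)*(-1/9684))) = 35248/((((149 - 243/85) - 43206)*(-1/9684))) = 35248/(((12422/85 - 43206)*(-1/9684))) = 35248/((-3660088/85*(-1/9684))) = 35248/(915022/205785) = 35248*(205785/915022) = 3626754840/457511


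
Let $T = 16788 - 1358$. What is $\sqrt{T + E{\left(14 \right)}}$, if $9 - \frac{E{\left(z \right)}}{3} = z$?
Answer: $\sqrt{15415} \approx 124.16$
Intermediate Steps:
$T = 15430$ ($T = 16788 - 1358 = 15430$)
$E{\left(z \right)} = 27 - 3 z$
$\sqrt{T + E{\left(14 \right)}} = \sqrt{15430 + \left(27 - 42\right)} = \sqrt{15430 - 15} = \sqrt{15415}$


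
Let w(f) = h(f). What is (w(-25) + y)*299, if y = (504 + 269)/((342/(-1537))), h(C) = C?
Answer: -357798649/342 ≈ -1.0462e+6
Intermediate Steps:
w(f) = f
y = -1188101/342 (y = 773/((342*(-1/1537))) = 773/(-342/1537) = 773*(-1537/342) = -1188101/342 ≈ -3474.0)
(w(-25) + y)*299 = (-25 - 1188101/342)*299 = -1196651/342*299 = -357798649/342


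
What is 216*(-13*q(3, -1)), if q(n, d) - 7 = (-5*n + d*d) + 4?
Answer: 8424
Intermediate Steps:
q(n, d) = 11 + d² - 5*n (q(n, d) = 7 + ((-5*n + d*d) + 4) = 7 + ((-5*n + d²) + 4) = 7 + ((d² - 5*n) + 4) = 7 + (4 + d² - 5*n) = 11 + d² - 5*n)
216*(-13*q(3, -1)) = 216*(-13*(11 + (-1)² - 5*3)) = 216*(-13*(11 + 1 - 15)) = 216*(-13*(-3)) = 216*39 = 8424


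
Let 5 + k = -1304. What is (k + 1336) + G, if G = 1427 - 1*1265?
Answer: 189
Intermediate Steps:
k = -1309 (k = -5 - 1304 = -1309)
G = 162 (G = 1427 - 1265 = 162)
(k + 1336) + G = (-1309 + 1336) + 162 = 27 + 162 = 189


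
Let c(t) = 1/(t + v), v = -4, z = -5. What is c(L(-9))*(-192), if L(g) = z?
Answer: 64/3 ≈ 21.333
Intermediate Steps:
L(g) = -5
c(t) = 1/(-4 + t) (c(t) = 1/(t - 4) = 1/(-4 + t))
c(L(-9))*(-192) = -192/(-4 - 5) = -192/(-9) = -⅑*(-192) = 64/3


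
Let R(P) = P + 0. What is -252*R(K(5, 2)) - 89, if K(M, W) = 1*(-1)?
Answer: 163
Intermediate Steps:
K(M, W) = -1
R(P) = P
-252*R(K(5, 2)) - 89 = -252*(-1) - 89 = 252 - 89 = 163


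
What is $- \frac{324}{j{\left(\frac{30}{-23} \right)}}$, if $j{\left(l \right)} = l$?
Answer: $\frac{1242}{5} \approx 248.4$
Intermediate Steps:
$- \frac{324}{j{\left(\frac{30}{-23} \right)}} = - \frac{324}{30 \frac{1}{-23}} = - \frac{324}{30 \left(- \frac{1}{23}\right)} = - \frac{324}{- \frac{30}{23}} = \left(-324\right) \left(- \frac{23}{30}\right) = \frac{1242}{5}$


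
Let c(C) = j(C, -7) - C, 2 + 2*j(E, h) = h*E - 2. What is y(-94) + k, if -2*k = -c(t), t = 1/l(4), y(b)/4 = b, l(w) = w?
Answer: -6041/16 ≈ -377.56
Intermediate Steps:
j(E, h) = -2 + E*h/2 (j(E, h) = -1 + (h*E - 2)/2 = -1 + (E*h - 2)/2 = -1 + (-2 + E*h)/2 = -1 + (-1 + E*h/2) = -2 + E*h/2)
y(b) = 4*b
t = ¼ (t = 1/4 = ¼ ≈ 0.25000)
c(C) = -2 - 9*C/2 (c(C) = (-2 + (½)*C*(-7)) - C = (-2 - 7*C/2) - C = -2 - 9*C/2)
k = -25/16 (k = -(-1)*(-2 - 9/2*¼)/2 = -(-1)*(-2 - 9/8)/2 = -(-1)*(-25)/(2*8) = -½*25/8 = -25/16 ≈ -1.5625)
y(-94) + k = 4*(-94) - 25/16 = -376 - 25/16 = -6041/16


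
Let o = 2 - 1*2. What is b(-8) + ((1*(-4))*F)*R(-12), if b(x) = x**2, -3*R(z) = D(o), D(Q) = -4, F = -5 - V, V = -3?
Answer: 224/3 ≈ 74.667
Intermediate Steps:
o = 0 (o = 2 - 2 = 0)
F = -2 (F = -5 - 1*(-3) = -5 + 3 = -2)
R(z) = 4/3 (R(z) = -1/3*(-4) = 4/3)
b(-8) + ((1*(-4))*F)*R(-12) = (-8)**2 + ((1*(-4))*(-2))*(4/3) = 64 - 4*(-2)*(4/3) = 64 + 8*(4/3) = 64 + 32/3 = 224/3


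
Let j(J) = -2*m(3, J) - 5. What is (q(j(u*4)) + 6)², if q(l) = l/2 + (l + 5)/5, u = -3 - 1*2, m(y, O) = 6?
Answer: 2401/100 ≈ 24.010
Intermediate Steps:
u = -5 (u = -3 - 2 = -5)
j(J) = -17 (j(J) = -2*6 - 5 = -12 - 5 = -17)
q(l) = 1 + 7*l/10 (q(l) = l*(½) + (5 + l)*(⅕) = l/2 + (1 + l/5) = 1 + 7*l/10)
(q(j(u*4)) + 6)² = ((1 + (7/10)*(-17)) + 6)² = ((1 - 119/10) + 6)² = (-109/10 + 6)² = (-49/10)² = 2401/100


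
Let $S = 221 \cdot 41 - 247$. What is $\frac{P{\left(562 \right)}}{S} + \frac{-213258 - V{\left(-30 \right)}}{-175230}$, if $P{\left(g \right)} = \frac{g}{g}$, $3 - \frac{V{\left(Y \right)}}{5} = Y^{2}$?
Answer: $\frac{17039819}{14300715} \approx 1.1915$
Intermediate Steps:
$V{\left(Y \right)} = 15 - 5 Y^{2}$
$S = 8814$ ($S = 9061 - 247 = 8814$)
$P{\left(g \right)} = 1$
$\frac{P{\left(562 \right)}}{S} + \frac{-213258 - V{\left(-30 \right)}}{-175230} = 1 \cdot \frac{1}{8814} + \frac{-213258 - \left(15 - 5 \left(-30\right)^{2}\right)}{-175230} = 1 \cdot \frac{1}{8814} + \left(-213258 - \left(15 - 4500\right)\right) \left(- \frac{1}{175230}\right) = \frac{1}{8814} + \left(-213258 - \left(15 - 4500\right)\right) \left(- \frac{1}{175230}\right) = \frac{1}{8814} + \left(-213258 - -4485\right) \left(- \frac{1}{175230}\right) = \frac{1}{8814} + \left(-213258 + 4485\right) \left(- \frac{1}{175230}\right) = \frac{1}{8814} - - \frac{23197}{19470} = \frac{1}{8814} + \frac{23197}{19470} = \frac{17039819}{14300715}$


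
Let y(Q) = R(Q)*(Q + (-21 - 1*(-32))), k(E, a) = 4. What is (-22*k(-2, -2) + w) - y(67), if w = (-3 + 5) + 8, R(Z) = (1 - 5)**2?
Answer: -1326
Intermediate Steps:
R(Z) = 16 (R(Z) = (-4)**2 = 16)
w = 10 (w = 2 + 8 = 10)
y(Q) = 176 + 16*Q (y(Q) = 16*(Q + (-21 - 1*(-32))) = 16*(Q + (-21 + 32)) = 16*(Q + 11) = 16*(11 + Q) = 176 + 16*Q)
(-22*k(-2, -2) + w) - y(67) = (-22*4 + 10) - (176 + 16*67) = (-88 + 10) - (176 + 1072) = -78 - 1*1248 = -78 - 1248 = -1326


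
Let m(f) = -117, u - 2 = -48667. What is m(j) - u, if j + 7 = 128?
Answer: 48548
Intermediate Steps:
u = -48665 (u = 2 - 48667 = -48665)
j = 121 (j = -7 + 128 = 121)
m(j) - u = -117 - 1*(-48665) = -117 + 48665 = 48548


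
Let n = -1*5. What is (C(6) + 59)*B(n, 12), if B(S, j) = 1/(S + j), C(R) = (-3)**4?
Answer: 20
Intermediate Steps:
n = -5
C(R) = 81
(C(6) + 59)*B(n, 12) = (81 + 59)/(-5 + 12) = 140/7 = 140*(1/7) = 20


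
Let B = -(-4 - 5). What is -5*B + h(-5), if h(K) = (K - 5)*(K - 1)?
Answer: 15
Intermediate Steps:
B = 9 (B = -1*(-9) = 9)
h(K) = (-1 + K)*(-5 + K) (h(K) = (-5 + K)*(-1 + K) = (-1 + K)*(-5 + K))
-5*B + h(-5) = -5*9 + (5 + (-5)**2 - 6*(-5)) = -45 + (5 + 25 + 30) = -45 + 60 = 15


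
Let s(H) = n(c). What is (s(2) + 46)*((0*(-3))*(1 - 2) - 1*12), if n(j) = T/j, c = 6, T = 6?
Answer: -564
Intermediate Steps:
n(j) = 6/j
s(H) = 1 (s(H) = 6/6 = 6*(⅙) = 1)
(s(2) + 46)*((0*(-3))*(1 - 2) - 1*12) = (1 + 46)*((0*(-3))*(1 - 2) - 1*12) = 47*(0*(-1) - 12) = 47*(0 - 12) = 47*(-12) = -564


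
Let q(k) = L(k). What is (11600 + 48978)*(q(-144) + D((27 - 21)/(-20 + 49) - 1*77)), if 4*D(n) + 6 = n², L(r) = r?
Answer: 135393859363/1682 ≈ 8.0496e+7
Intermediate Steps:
q(k) = k
D(n) = -3/2 + n²/4
(11600 + 48978)*(q(-144) + D((27 - 21)/(-20 + 49) - 1*77)) = (11600 + 48978)*(-144 + (-3/2 + ((27 - 21)/(-20 + 49) - 1*77)²/4)) = 60578*(-144 + (-3/2 + (6/29 - 77)²/4)) = 60578*(-144 + (-3/2 + (-2227/29)²/4)) = 60578*(-144 + (-3/2 + (¼)*(4959529/841))) = 60578*(-144 + (-3/2 + 4959529/3364)) = 60578*(-144 + 4954483/3364) = 60578*(4470067/3364) = 135393859363/1682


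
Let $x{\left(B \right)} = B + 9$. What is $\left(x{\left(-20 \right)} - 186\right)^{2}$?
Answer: $38809$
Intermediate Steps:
$x{\left(B \right)} = 9 + B$
$\left(x{\left(-20 \right)} - 186\right)^{2} = \left(\left(9 - 20\right) - 186\right)^{2} = \left(-11 - 186\right)^{2} = \left(-197\right)^{2} = 38809$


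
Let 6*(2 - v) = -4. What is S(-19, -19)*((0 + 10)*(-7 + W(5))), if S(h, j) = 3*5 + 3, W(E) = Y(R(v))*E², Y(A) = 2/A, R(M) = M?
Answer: 2115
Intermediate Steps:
v = 8/3 (v = 2 - ⅙*(-4) = 2 + ⅔ = 8/3 ≈ 2.6667)
W(E) = 3*E²/4 (W(E) = (2/(8/3))*E² = (2*(3/8))*E² = 3*E²/4)
S(h, j) = 18 (S(h, j) = 15 + 3 = 18)
S(-19, -19)*((0 + 10)*(-7 + W(5))) = 18*((0 + 10)*(-7 + (¾)*5²)) = 18*(10*(-7 + (¾)*25)) = 18*(10*(-7 + 75/4)) = 18*(10*(47/4)) = 18*(235/2) = 2115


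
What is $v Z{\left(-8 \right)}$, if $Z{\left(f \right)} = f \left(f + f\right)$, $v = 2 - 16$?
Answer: $-1792$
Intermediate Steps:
$v = -14$ ($v = 2 - 16 = -14$)
$Z{\left(f \right)} = 2 f^{2}$ ($Z{\left(f \right)} = f 2 f = 2 f^{2}$)
$v Z{\left(-8 \right)} = - 14 \cdot 2 \left(-8\right)^{2} = - 14 \cdot 2 \cdot 64 = \left(-14\right) 128 = -1792$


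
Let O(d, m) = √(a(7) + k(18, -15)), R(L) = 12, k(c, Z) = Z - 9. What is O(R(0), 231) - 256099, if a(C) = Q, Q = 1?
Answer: -256099 + I*√23 ≈ -2.561e+5 + 4.7958*I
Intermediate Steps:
k(c, Z) = -9 + Z
a(C) = 1
O(d, m) = I*√23 (O(d, m) = √(1 + (-9 - 15)) = √(1 - 24) = √(-23) = I*√23)
O(R(0), 231) - 256099 = I*√23 - 256099 = -256099 + I*√23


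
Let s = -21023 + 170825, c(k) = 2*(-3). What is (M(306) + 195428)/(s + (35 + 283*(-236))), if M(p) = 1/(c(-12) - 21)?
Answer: 5276555/2242323 ≈ 2.3532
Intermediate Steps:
c(k) = -6
s = 149802
M(p) = -1/27 (M(p) = 1/(-6 - 21) = 1/(-27) = -1/27)
(M(306) + 195428)/(s + (35 + 283*(-236))) = (-1/27 + 195428)/(149802 + (35 + 283*(-236))) = 5276555/(27*(149802 + (35 - 66788))) = 5276555/(27*(149802 - 66753)) = (5276555/27)/83049 = (5276555/27)*(1/83049) = 5276555/2242323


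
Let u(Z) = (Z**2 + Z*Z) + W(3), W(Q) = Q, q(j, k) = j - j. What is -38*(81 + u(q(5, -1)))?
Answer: -3192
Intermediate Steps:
q(j, k) = 0
u(Z) = 3 + 2*Z**2 (u(Z) = (Z**2 + Z*Z) + 3 = (Z**2 + Z**2) + 3 = 2*Z**2 + 3 = 3 + 2*Z**2)
-38*(81 + u(q(5, -1))) = -38*(81 + (3 + 2*0**2)) = -38*(81 + (3 + 2*0)) = -38*(81 + (3 + 0)) = -38*(81 + 3) = -38*84 = -3192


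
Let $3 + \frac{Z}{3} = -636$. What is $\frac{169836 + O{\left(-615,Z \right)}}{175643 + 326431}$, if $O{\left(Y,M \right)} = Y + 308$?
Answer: $\frac{169529}{502074} \approx 0.33766$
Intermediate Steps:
$Z = -1917$ ($Z = -9 + 3 \left(-636\right) = -9 - 1908 = -1917$)
$O{\left(Y,M \right)} = 308 + Y$
$\frac{169836 + O{\left(-615,Z \right)}}{175643 + 326431} = \frac{169836 + \left(308 - 615\right)}{175643 + 326431} = \frac{169836 - 307}{502074} = 169529 \cdot \frac{1}{502074} = \frac{169529}{502074}$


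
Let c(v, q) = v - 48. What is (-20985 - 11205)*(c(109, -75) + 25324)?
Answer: -817143150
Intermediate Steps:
c(v, q) = -48 + v
(-20985 - 11205)*(c(109, -75) + 25324) = (-20985 - 11205)*((-48 + 109) + 25324) = -32190*(61 + 25324) = -32190*25385 = -817143150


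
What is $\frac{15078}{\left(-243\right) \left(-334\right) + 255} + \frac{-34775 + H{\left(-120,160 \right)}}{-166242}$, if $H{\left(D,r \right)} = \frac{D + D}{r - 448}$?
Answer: $\frac{1525087201}{3867121404} \approx 0.39437$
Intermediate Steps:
$H{\left(D,r \right)} = \frac{2 D}{-448 + r}$
$\frac{15078}{\left(-243\right) \left(-334\right) + 255} + \frac{-34775 + H{\left(-120,160 \right)}}{-166242} = \frac{15078}{\left(-243\right) \left(-334\right) + 255} + \frac{-34775 + 2 \left(-120\right) \frac{1}{-448 + 160}}{-166242} = \frac{15078}{81162 + 255} + \left(-34775 + 2 \left(-120\right) \frac{1}{-288}\right) \left(- \frac{1}{166242}\right) = \frac{15078}{81417} + \left(-34775 + 2 \left(-120\right) \left(- \frac{1}{288}\right)\right) \left(- \frac{1}{166242}\right) = 15078 \cdot \frac{1}{81417} + \left(-34775 + \frac{5}{6}\right) \left(- \frac{1}{166242}\right) = \frac{718}{3877} - - \frac{208645}{997452} = \frac{718}{3877} + \frac{208645}{997452} = \frac{1525087201}{3867121404}$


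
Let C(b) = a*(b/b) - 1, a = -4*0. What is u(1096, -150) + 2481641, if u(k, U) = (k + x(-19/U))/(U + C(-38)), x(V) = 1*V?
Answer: 56209004231/22650 ≈ 2.4816e+6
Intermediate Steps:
x(V) = V
a = 0
C(b) = -1 (C(b) = 0*(b/b) - 1 = 0*1 - 1 = 0 - 1 = -1)
u(k, U) = (k - 19/U)/(-1 + U) (u(k, U) = (k - 19/U)/(U - 1) = (k - 19/U)/(-1 + U))
u(1096, -150) + 2481641 = (-19 - 150*1096)/((-150)*(-1 - 150)) + 2481641 = -1/150*(-19 - 164400)/(-151) + 2481641 = -1/150*(-1/151)*(-164419) + 2481641 = -164419/22650 + 2481641 = 56209004231/22650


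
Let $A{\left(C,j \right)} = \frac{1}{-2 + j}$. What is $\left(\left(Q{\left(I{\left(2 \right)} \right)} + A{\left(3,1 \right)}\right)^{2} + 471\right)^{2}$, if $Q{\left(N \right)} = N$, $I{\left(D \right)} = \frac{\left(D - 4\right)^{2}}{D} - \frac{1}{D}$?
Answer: $\frac{3553225}{16} \approx 2.2208 \cdot 10^{5}$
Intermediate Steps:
$I{\left(D \right)} = - \frac{1}{D} + \frac{\left(-4 + D\right)^{2}}{D}$ ($I{\left(D \right)} = \frac{\left(-4 + D\right)^{2}}{D} - \frac{1}{D} = - \frac{1}{D} + \frac{\left(-4 + D\right)^{2}}{D}$)
$\left(\left(Q{\left(I{\left(2 \right)} \right)} + A{\left(3,1 \right)}\right)^{2} + 471\right)^{2} = \left(\left(\frac{-1 + \left(-4 + 2\right)^{2}}{2} + \frac{1}{-2 + 1}\right)^{2} + 471\right)^{2} = \left(\left(\frac{-1 + \left(-2\right)^{2}}{2} + \frac{1}{-1}\right)^{2} + 471\right)^{2} = \left(\left(\frac{-1 + 4}{2} - 1\right)^{2} + 471\right)^{2} = \left(\left(\frac{1}{2} \cdot 3 - 1\right)^{2} + 471\right)^{2} = \left(\left(\frac{3}{2} - 1\right)^{2} + 471\right)^{2} = \left(\left(\frac{1}{2}\right)^{2} + 471\right)^{2} = \left(\frac{1}{4} + 471\right)^{2} = \left(\frac{1885}{4}\right)^{2} = \frac{3553225}{16}$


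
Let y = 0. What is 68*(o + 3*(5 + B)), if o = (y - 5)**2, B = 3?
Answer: 3332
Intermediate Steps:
o = 25 (o = (0 - 5)**2 = (-5)**2 = 25)
68*(o + 3*(5 + B)) = 68*(25 + 3*(5 + 3)) = 68*(25 + 3*8) = 68*(25 + 24) = 68*49 = 3332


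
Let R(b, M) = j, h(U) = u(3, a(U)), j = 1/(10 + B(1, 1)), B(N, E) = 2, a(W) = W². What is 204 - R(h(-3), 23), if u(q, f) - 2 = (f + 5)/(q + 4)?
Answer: 2447/12 ≈ 203.92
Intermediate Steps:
u(q, f) = 2 + (5 + f)/(4 + q) (u(q, f) = 2 + (f + 5)/(q + 4) = 2 + (5 + f)/(4 + q))
j = 1/12 (j = 1/(10 + 2) = 1/12 ≈ 0.083333)
h(U) = 19/7 + U²/7 (h(U) = (13 + U² + 2*3)/(4 + 3) = (13 + U² + 6)/7 = (19 + U²)/7 = 19/7 + U²/7)
R(b, M) = 1/12
204 - R(h(-3), 23) = 204 - 1*1/12 = 204 - 1/12 = 2447/12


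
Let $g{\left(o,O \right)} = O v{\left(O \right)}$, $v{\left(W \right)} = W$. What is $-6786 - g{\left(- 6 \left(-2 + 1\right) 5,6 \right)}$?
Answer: $-6822$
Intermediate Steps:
$g{\left(o,O \right)} = O^{2}$ ($g{\left(o,O \right)} = O O = O^{2}$)
$-6786 - g{\left(- 6 \left(-2 + 1\right) 5,6 \right)} = -6786 - 6^{2} = -6786 - 36 = -6822$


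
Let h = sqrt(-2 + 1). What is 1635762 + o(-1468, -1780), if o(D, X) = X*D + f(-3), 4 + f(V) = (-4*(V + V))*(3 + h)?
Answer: 4248870 + 24*I ≈ 4.2489e+6 + 24.0*I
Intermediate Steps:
h = I (h = sqrt(-1) = I ≈ 1.0*I)
f(V) = -4 - 8*V*(3 + I) (f(V) = -4 + (-4*(V + V))*(3 + I) = -4 + (-8*V)*(3 + I) = -4 - 8*V*(3 + I))
o(D, X) = 68 + 24*I + D*X (o(D, X) = X*D + (-4 + 8*(-3)*(-3 - I)) = D*X + (-4 + (72 + 24*I)) = D*X + (68 + 24*I) = 68 + 24*I + D*X)
1635762 + o(-1468, -1780) = 1635762 + (68 + 24*I - 1468*(-1780)) = 1635762 + (68 + 24*I + 2613040) = 1635762 + (2613108 + 24*I) = 4248870 + 24*I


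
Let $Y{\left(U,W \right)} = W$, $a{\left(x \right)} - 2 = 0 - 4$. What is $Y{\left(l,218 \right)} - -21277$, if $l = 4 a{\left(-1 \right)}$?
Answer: $21495$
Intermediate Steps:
$a{\left(x \right)} = -2$ ($a{\left(x \right)} = 2 + \left(0 - 4\right) = 2 - 4 = -2$)
$l = -8$ ($l = 4 \left(-2\right) = -8$)
$Y{\left(l,218 \right)} - -21277 = 218 - -21277 = 218 + 21277 = 21495$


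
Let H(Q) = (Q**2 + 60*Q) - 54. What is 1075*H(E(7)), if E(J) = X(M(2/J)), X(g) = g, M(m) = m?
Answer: -1937150/49 ≈ -39534.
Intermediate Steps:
E(J) = 2/J
H(Q) = -54 + Q**2 + 60*Q
1075*H(E(7)) = 1075*(-54 + (2/7)**2 + 60*(2/7)) = 1075*(-54 + 4/49 + 120/7) = 1075*(-1802/49) = -1937150/49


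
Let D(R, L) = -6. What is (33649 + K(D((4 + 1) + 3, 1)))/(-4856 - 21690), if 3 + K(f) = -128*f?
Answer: -17207/13273 ≈ -1.2964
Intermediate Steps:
K(f) = -3 - 128*f
(33649 + K(D((4 + 1) + 3, 1)))/(-4856 - 21690) = (33649 + (-3 - 128*(-6)))/(-4856 - 21690) = (33649 + (-3 + 768))/(-26546) = (33649 + 765)*(-1/26546) = 34414*(-1/26546) = -17207/13273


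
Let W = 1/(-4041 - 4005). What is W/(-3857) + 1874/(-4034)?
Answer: -29078314397/62594412174 ≈ -0.46455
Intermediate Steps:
W = -1/8046 (W = 1/(-8046) = -1/8046 ≈ -0.00012429)
W/(-3857) + 1874/(-4034) = -1/8046/(-3857) + 1874/(-4034) = -1/8046*(-1/3857) + 1874*(-1/4034) = 1/31033422 - 937/2017 = -29078314397/62594412174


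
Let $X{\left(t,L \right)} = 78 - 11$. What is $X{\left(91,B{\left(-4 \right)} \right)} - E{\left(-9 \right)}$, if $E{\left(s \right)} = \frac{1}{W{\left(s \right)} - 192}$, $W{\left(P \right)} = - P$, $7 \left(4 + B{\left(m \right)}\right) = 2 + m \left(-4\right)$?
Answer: $\frac{12262}{183} \approx 67.005$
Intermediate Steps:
$B{\left(m \right)} = - \frac{26}{7} - \frac{4 m}{7}$ ($B{\left(m \right)} = -4 + \frac{2 + m \left(-4\right)}{7} = -4 + \frac{2 - 4 m}{7} = -4 - \left(- \frac{2}{7} + \frac{4 m}{7}\right) = - \frac{26}{7} - \frac{4 m}{7}$)
$X{\left(t,L \right)} = 67$
$E{\left(s \right)} = \frac{1}{-192 - s}$ ($E{\left(s \right)} = \frac{1}{- s - 192} = \frac{1}{-192 - s}$)
$X{\left(91,B{\left(-4 \right)} \right)} - E{\left(-9 \right)} = 67 - - \frac{1}{192 - 9} = 67 - - \frac{1}{183} = 67 + \frac{1}{183} = \frac{12262}{183}$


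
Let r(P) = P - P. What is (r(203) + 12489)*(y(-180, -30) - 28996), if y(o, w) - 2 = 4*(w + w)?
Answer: -365103426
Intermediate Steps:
r(P) = 0
y(o, w) = 2 + 8*w (y(o, w) = 2 + 4*(w + w) = 2 + 4*(2*w) = 2 + 8*w)
(r(203) + 12489)*(y(-180, -30) - 28996) = (0 + 12489)*((2 + 8*(-30)) - 28996) = 12489*((2 - 240) - 28996) = 12489*(-238 - 28996) = 12489*(-29234) = -365103426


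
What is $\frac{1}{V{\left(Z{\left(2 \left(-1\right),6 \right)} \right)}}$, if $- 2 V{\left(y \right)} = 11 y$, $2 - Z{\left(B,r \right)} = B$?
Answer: $- \frac{1}{22} \approx -0.045455$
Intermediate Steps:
$Z{\left(B,r \right)} = 2 - B$
$V{\left(y \right)} = - \frac{11 y}{2}$
$\frac{1}{V{\left(Z{\left(2 \left(-1\right),6 \right)} \right)}} = \frac{1}{\left(- \frac{11}{2}\right) \left(2 - 2 \left(-1\right)\right)} = \frac{1}{\left(- \frac{11}{2}\right) \left(2 - -2\right)} = \frac{1}{\left(- \frac{11}{2}\right) \left(2 + 2\right)} = \frac{1}{\left(- \frac{11}{2}\right) 4} = \frac{1}{-22} = - \frac{1}{22}$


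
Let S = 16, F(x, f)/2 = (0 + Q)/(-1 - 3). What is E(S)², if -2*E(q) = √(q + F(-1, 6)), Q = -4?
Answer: 9/2 ≈ 4.5000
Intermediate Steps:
F(x, f) = 2 (F(x, f) = 2*((0 - 4)/(-1 - 3)) = 2*(-4/(-4)) = 2*(-4*(-¼)) = 2*1 = 2)
E(q) = -√(2 + q)/2 (E(q) = -√(q + 2)/2 = -√(2 + q)/2)
E(S)² = (-√(2 + 16)/2)² = (-3*√2/2)² = 9/2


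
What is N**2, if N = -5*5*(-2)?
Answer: 2500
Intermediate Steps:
N = 50 (N = -25*(-2) = 50)
N**2 = 50**2 = 2500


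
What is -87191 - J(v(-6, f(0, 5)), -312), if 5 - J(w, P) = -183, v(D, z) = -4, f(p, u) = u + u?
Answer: -87379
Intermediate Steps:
f(p, u) = 2*u
J(w, P) = 188 (J(w, P) = 5 - 1*(-183) = 5 + 183 = 188)
-87191 - J(v(-6, f(0, 5)), -312) = -87191 - 1*188 = -87191 - 188 = -87379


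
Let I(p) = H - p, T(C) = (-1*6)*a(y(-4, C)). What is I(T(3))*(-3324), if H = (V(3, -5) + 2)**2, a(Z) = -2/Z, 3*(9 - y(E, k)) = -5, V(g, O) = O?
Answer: -52353/2 ≈ -26177.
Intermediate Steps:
y(E, k) = 32/3 (y(E, k) = 9 - 1/3*(-5) = 9 + 5/3 = 32/3)
T(C) = 9/8 (T(C) = (-1*6)*(-2/32/3) = -(-12)*3/32 = -6*(-3/16) = 9/8)
H = 9 (H = (-5 + 2)**2 = (-3)**2 = 9)
I(p) = 9 - p
I(T(3))*(-3324) = (9 - 1*9/8)*(-3324) = (9 - 9/8)*(-3324) = (63/8)*(-3324) = -52353/2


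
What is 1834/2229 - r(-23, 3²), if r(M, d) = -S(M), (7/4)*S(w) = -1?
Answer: 3922/15603 ≈ 0.25136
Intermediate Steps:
S(w) = -4/7 (S(w) = (4/7)*(-1) = -4/7)
r(M, d) = 4/7 (r(M, d) = -1*(-4/7) = 4/7)
1834/2229 - r(-23, 3²) = 1834/2229 - 1*4/7 = 1834*(1/2229) - 4/7 = 1834/2229 - 4/7 = 3922/15603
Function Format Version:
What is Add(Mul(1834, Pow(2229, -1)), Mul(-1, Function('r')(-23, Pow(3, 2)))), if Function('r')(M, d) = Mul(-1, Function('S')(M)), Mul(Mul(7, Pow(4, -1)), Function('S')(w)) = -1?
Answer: Rational(3922, 15603) ≈ 0.25136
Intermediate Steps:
Function('S')(w) = Rational(-4, 7) (Function('S')(w) = Mul(Rational(4, 7), -1) = Rational(-4, 7))
Function('r')(M, d) = Rational(4, 7) (Function('r')(M, d) = Mul(-1, Rational(-4, 7)) = Rational(4, 7))
Add(Mul(1834, Pow(2229, -1)), Mul(-1, Function('r')(-23, Pow(3, 2)))) = Add(Mul(1834, Pow(2229, -1)), Mul(-1, Rational(4, 7))) = Add(Mul(1834, Rational(1, 2229)), Rational(-4, 7)) = Add(Rational(1834, 2229), Rational(-4, 7)) = Rational(3922, 15603)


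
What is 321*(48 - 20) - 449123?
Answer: -440135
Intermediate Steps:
321*(48 - 20) - 449123 = 321*28 - 449123 = 8988 - 449123 = -440135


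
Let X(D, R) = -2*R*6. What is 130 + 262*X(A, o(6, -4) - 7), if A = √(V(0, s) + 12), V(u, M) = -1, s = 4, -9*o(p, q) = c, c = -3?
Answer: 21090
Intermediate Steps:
o(p, q) = ⅓ (o(p, q) = -⅑*(-3) = ⅓)
A = √11 (A = √(-1 + 12) = √11 ≈ 3.3166)
X(D, R) = -12*R
130 + 262*X(A, o(6, -4) - 7) = 130 + 262*(-12*(⅓ - 7)) = 130 + 262*(-12*(-20/3)) = 130 + 262*80 = 130 + 20960 = 21090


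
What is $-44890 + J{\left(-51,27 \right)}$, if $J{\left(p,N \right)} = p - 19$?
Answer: $-44960$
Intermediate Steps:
$J{\left(p,N \right)} = -19 + p$
$-44890 + J{\left(-51,27 \right)} = -44890 - 70 = -44960$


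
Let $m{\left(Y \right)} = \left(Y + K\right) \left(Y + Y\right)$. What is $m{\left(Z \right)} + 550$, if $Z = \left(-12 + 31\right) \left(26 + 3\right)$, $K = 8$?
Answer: $616568$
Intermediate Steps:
$Z = 551$ ($Z = 19 \cdot 29 = 551$)
$m{\left(Y \right)} = 2 Y \left(8 + Y\right)$ ($m{\left(Y \right)} = \left(Y + 8\right) \left(Y + Y\right) = \left(8 + Y\right) 2 Y = 2 Y \left(8 + Y\right)$)
$m{\left(Z \right)} + 550 = 2 \cdot 551 \left(8 + 551\right) + 550 = 2 \cdot 551 \cdot 559 + 550 = 616018 + 550 = 616568$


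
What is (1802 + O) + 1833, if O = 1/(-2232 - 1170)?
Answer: 12366269/3402 ≈ 3635.0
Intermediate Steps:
O = -1/3402 (O = 1/(-3402) = -1/3402 ≈ -0.00029394)
(1802 + O) + 1833 = (1802 - 1/3402) + 1833 = 6130403/3402 + 1833 = 12366269/3402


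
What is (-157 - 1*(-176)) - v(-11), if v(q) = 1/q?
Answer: 210/11 ≈ 19.091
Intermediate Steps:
(-157 - 1*(-176)) - v(-11) = (-157 - 1*(-176)) - 1/(-11) = (-157 + 176) - 1*(-1/11) = 19 + 1/11 = 210/11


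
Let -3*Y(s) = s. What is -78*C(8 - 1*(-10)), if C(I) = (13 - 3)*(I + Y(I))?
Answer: -9360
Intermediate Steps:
Y(s) = -s/3
C(I) = 20*I/3 (C(I) = (13 - 3)*(I - I/3) = 10*(2*I/3) = 20*I/3)
-78*C(8 - 1*(-10)) = -520*(8 - 1*(-10)) = -520*(8 + 10) = -520*18 = -78*120 = -9360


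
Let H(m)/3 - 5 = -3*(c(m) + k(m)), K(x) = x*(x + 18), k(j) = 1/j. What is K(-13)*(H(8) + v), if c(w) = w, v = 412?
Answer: -184015/8 ≈ -23002.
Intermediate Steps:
k(j) = 1/j
K(x) = x*(18 + x)
H(m) = 15 - 9*m - 9/m (H(m) = 15 + 3*(-3*(m + 1/m)) = 15 + 3*(-3*m - 3/m) = 15 + (-9*m - 9/m) = 15 - 9*m - 9/m)
K(-13)*(H(8) + v) = (-13*(18 - 13))*((15 - 9*8 - 9/8) + 412) = (-13*5)*((15 - 72 - 9*⅛) + 412) = -65*((15 - 72 - 9/8) + 412) = -65*(-465/8 + 412) = -65*2831/8 = -184015/8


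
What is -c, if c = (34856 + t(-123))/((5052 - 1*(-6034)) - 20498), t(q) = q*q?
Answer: 3845/724 ≈ 5.3108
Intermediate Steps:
t(q) = q**2
c = -3845/724 (c = (34856 + (-123)**2)/((5052 - 1*(-6034)) - 20498) = (34856 + 15129)/((5052 + 6034) - 20498) = 49985/(11086 - 20498) = 49985/(-9412) = 49985*(-1/9412) = -3845/724 ≈ -5.3108)
-c = -1*(-3845/724) = 3845/724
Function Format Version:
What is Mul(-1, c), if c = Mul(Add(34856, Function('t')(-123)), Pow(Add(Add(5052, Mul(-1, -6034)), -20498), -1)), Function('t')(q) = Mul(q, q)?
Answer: Rational(3845, 724) ≈ 5.3108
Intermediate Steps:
Function('t')(q) = Pow(q, 2)
c = Rational(-3845, 724) (c = Mul(Add(34856, Pow(-123, 2)), Pow(Add(Add(5052, Mul(-1, -6034)), -20498), -1)) = Mul(Add(34856, 15129), Pow(Add(Add(5052, 6034), -20498), -1)) = Mul(49985, Pow(Add(11086, -20498), -1)) = Mul(49985, Pow(-9412, -1)) = Mul(49985, Rational(-1, 9412)) = Rational(-3845, 724) ≈ -5.3108)
Mul(-1, c) = Mul(-1, Rational(-3845, 724)) = Rational(3845, 724)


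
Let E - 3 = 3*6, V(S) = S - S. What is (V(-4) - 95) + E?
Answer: -74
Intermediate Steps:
V(S) = 0
E = 21 (E = 3 + 3*6 = 3 + 18 = 21)
(V(-4) - 95) + E = (0 - 95) + 21 = -95 + 21 = -74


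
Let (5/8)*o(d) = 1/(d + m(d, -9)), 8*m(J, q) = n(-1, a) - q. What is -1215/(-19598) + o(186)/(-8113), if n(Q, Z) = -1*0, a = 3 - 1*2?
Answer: 73780598803/1190104326390 ≈ 0.061995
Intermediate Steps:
a = 1 (a = 3 - 2 = 1)
n(Q, Z) = 0
m(J, q) = -q/8 (m(J, q) = (0 - q)/8 = (-q)/8 = -q/8)
o(d) = 8/(5*(9/8 + d)) (o(d) = 8/(5*(d - ⅛*(-9))) = 8/(5*(d + 9/8)) = 8/(5*(9/8 + d)))
-1215/(-19598) + o(186)/(-8113) = -1215/(-19598) + (64/(5*(9 + 8*186)))/(-8113) = -1215*(-1/19598) + (64/(5*(9 + 1488)))*(-1/8113) = 1215/19598 + ((64/5)/1497)*(-1/8113) = 1215/19598 + ((64/5)*(1/1497))*(-1/8113) = 1215/19598 + (64/7485)*(-1/8113) = 1215/19598 - 64/60725805 = 73780598803/1190104326390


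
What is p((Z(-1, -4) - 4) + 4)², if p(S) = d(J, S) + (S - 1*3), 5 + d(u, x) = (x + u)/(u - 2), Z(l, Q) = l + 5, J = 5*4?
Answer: 64/9 ≈ 7.1111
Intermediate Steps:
J = 20
Z(l, Q) = 5 + l
d(u, x) = -5 + (u + x)/(-2 + u) (d(u, x) = -5 + (x + u)/(u - 2) = -5 + (u + x)/(-2 + u))
p(S) = -62/9 + 19*S/18 (p(S) = (10 + S - 4*20)/(-2 + 20) + (S - 1*3) = (10 + S - 80)/18 + (S - 3) = (-70 + S)/18 + (-3 + S) = (-35/9 + S/18) + (-3 + S) = -62/9 + 19*S/18)
p((Z(-1, -4) - 4) + 4)² = (-62/9 + 19*(((5 - 1) - 4) + 4)/18)² = (-62/9 + 19*((4 - 4) + 4)/18)² = (-62/9 + 19*(0 + 4)/18)² = (-62/9 + (19/18)*4)² = (-62/9 + 38/9)² = (-8/3)² = 64/9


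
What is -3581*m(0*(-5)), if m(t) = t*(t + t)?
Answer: 0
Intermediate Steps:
m(t) = 2*t² (m(t) = t*(2*t) = 2*t²)
-3581*m(0*(-5)) = -7162*(0*(-5))² = -7162*0² = -7162*0 = -3581*0 = 0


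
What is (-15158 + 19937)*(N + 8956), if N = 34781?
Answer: 209019123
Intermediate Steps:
(-15158 + 19937)*(N + 8956) = (-15158 + 19937)*(34781 + 8956) = 4779*43737 = 209019123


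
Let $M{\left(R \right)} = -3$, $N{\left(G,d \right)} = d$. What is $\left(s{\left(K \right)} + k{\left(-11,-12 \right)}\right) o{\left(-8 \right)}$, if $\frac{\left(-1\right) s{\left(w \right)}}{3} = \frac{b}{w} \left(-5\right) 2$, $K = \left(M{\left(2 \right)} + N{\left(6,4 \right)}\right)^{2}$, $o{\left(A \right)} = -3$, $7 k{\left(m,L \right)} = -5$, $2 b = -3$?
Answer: $\frac{960}{7} \approx 137.14$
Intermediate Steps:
$b = - \frac{3}{2}$ ($b = \frac{1}{2} \left(-3\right) = - \frac{3}{2} \approx -1.5$)
$k{\left(m,L \right)} = - \frac{5}{7}$ ($k{\left(m,L \right)} = \frac{1}{7} \left(-5\right) = - \frac{5}{7}$)
$K = 1$ ($K = \left(-3 + 4\right)^{2} = 1^{2} = 1$)
$s{\left(w \right)} = - \frac{45}{w}$ ($s{\left(w \right)} = - 3 - \frac{3}{2 w} \left(-5\right) 2 = - 3 \frac{15}{2 w} 2 = - 3 \frac{15}{w} = - \frac{45}{w}$)
$\left(s{\left(K \right)} + k{\left(-11,-12 \right)}\right) o{\left(-8 \right)} = \left(- \frac{45}{1} - \frac{5}{7}\right) \left(-3\right) = \left(\left(-45\right) 1 - \frac{5}{7}\right) \left(-3\right) = \left(-45 - \frac{5}{7}\right) \left(-3\right) = \left(- \frac{320}{7}\right) \left(-3\right) = \frac{960}{7}$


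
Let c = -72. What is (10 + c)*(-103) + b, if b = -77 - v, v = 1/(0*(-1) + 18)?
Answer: 113561/18 ≈ 6308.9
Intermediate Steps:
v = 1/18 (v = 1/(0 + 18) = 1/18 ≈ 0.055556)
b = -1387/18 (b = -77 - 1*1/18 = -77 - 1/18 = -1387/18 ≈ -77.056)
(10 + c)*(-103) + b = (10 - 72)*(-103) - 1387/18 = -62*(-103) - 1387/18 = 6386 - 1387/18 = 113561/18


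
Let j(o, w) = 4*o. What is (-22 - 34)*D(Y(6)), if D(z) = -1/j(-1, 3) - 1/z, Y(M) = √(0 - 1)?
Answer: -14 - 56*I ≈ -14.0 - 56.0*I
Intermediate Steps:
Y(M) = I (Y(M) = √(-1) = I)
D(z) = ¼ - 1/z (D(z) = -1/(4*(-1)) - 1/z = -1/(-4) - 1/z = -1*(-¼) - 1/z = ¼ - 1/z)
(-22 - 34)*D(Y(6)) = (-22 - 34)*((-4 + I)/(4*I)) = -14*(-I)*(-4 + I) = -(-14)*I*(-4 + I) = 14*I*(-4 + I)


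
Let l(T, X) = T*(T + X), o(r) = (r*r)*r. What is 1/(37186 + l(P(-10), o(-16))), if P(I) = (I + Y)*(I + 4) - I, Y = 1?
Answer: -1/220862 ≈ -4.5277e-6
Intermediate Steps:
o(r) = r³ (o(r) = r²*r = r³)
P(I) = -I + (1 + I)*(4 + I) (P(I) = (I + 1)*(I + 4) - I = (1 + I)*(4 + I) - I = -I + (1 + I)*(4 + I))
1/(37186 + l(P(-10), o(-16))) = 1/(37186 + (4 + (-10)² + 4*(-10))*((4 + (-10)² + 4*(-10)) + (-16)³)) = 1/(37186 + (4 + 100 - 40)*((4 + 100 - 40) - 4096)) = 1/(37186 + 64*(64 - 4096)) = 1/(37186 + 64*(-4032)) = 1/(37186 - 258048) = 1/(-220862) = -1/220862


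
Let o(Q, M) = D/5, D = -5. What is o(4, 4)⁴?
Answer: 1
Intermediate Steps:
o(Q, M) = -1 (o(Q, M) = -5/5 = -5*⅕ = -1)
o(4, 4)⁴ = (-1)⁴ = 1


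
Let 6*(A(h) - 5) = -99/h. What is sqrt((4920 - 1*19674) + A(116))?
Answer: I*sqrt(198464458)/116 ≈ 121.45*I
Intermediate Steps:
A(h) = 5 - 33/(2*h) (A(h) = 5 + (-99/h)/6 = 5 - 33/(2*h))
sqrt((4920 - 1*19674) + A(116)) = sqrt((4920 - 1*19674) + (5 - 33/2/116)) = sqrt((4920 - 19674) + (5 - 33/2*1/116)) = sqrt(-14754 + (5 - 33/232)) = sqrt(-14754 + 1127/232) = sqrt(-3421801/232) = I*sqrt(198464458)/116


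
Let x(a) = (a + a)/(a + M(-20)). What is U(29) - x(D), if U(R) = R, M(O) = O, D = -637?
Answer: 17779/657 ≈ 27.061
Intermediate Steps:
x(a) = 2*a/(-20 + a) (x(a) = (a + a)/(a - 20) = (2*a)/(-20 + a) = 2*a/(-20 + a))
U(29) - x(D) = 29 - 2*(-637)/(-20 - 637) = 29 - 2*(-637)/(-657) = 29 - 2*(-637)*(-1)/657 = 29 - 1*1274/657 = 29 - 1274/657 = 17779/657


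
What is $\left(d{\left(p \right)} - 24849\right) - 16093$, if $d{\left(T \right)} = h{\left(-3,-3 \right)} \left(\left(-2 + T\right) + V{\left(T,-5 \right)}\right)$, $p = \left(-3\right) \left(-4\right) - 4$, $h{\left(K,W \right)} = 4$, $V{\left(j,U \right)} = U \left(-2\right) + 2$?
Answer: $-40870$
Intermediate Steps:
$V{\left(j,U \right)} = 2 - 2 U$ ($V{\left(j,U \right)} = - 2 U + 2 = 2 - 2 U$)
$p = 8$ ($p = 12 - 4 = 8$)
$d{\left(T \right)} = 40 + 4 T$ ($d{\left(T \right)} = 4 \left(\left(-2 + T\right) + \left(2 - -10\right)\right) = 4 \left(\left(-2 + T\right) + \left(2 + 10\right)\right) = 4 \left(\left(-2 + T\right) + 12\right) = 4 \left(10 + T\right) = 40 + 4 T$)
$\left(d{\left(p \right)} - 24849\right) - 16093 = \left(\left(40 + 4 \cdot 8\right) - 24849\right) - 16093 = \left(\left(40 + 32\right) - 24849\right) - 16093 = \left(72 - 24849\right) - 16093 = -24777 - 16093 = -40870$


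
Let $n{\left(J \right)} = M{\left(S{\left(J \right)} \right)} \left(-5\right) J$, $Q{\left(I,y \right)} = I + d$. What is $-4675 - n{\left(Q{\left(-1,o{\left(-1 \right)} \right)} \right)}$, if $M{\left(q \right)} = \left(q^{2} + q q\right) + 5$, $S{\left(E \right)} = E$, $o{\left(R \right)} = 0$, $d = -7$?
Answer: $-9995$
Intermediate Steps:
$Q{\left(I,y \right)} = -7 + I$ ($Q{\left(I,y \right)} = I - 7 = -7 + I$)
$M{\left(q \right)} = 5 + 2 q^{2}$ ($M{\left(q \right)} = \left(q^{2} + q^{2}\right) + 5 = 2 q^{2} + 5 = 5 + 2 q^{2}$)
$n{\left(J \right)} = J \left(-25 - 10 J^{2}\right)$ ($n{\left(J \right)} = \left(5 + 2 J^{2}\right) \left(-5\right) J = \left(-25 - 10 J^{2}\right) J = J \left(-25 - 10 J^{2}\right)$)
$-4675 - n{\left(Q{\left(-1,o{\left(-1 \right)} \right)} \right)} = -4675 - \left(- 25 \left(-7 - 1\right) - 10 \left(-7 - 1\right)^{3}\right) = -4675 - \left(\left(-25\right) \left(-8\right) - 10 \left(-8\right)^{3}\right) = -4675 - \left(200 - -5120\right) = -4675 - \left(200 + 5120\right) = -4675 - 5320 = -9995$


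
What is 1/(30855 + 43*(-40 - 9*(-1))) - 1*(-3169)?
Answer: 93555219/29522 ≈ 3169.0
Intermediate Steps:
1/(30855 + 43*(-40 - 9*(-1))) - 1*(-3169) = 1/(30855 + 43*(-40 - 1*(-9))) + 3169 = 1/(30855 + 43*(-40 + 9)) + 3169 = 1/(30855 + 43*(-31)) + 3169 = 1/(30855 - 1333) + 3169 = 1/29522 + 3169 = 93555219/29522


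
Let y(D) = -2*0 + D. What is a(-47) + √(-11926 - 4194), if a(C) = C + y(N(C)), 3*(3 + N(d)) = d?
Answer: -197/3 + 2*I*√4030 ≈ -65.667 + 126.96*I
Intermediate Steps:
N(d) = -3 + d/3
y(D) = D (y(D) = 0 + D = D)
a(C) = -3 + 4*C/3 (a(C) = C + (-3 + C/3) = -3 + 4*C/3)
a(-47) + √(-11926 - 4194) = (-3 + (4/3)*(-47)) + √(-11926 - 4194) = (-3 - 188/3) + √(-16120) = -197/3 + 2*I*√4030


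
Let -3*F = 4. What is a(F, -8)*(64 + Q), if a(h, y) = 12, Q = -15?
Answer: 588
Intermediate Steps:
F = -4/3 (F = -⅓*4 = -4/3 ≈ -1.3333)
a(F, -8)*(64 + Q) = 12*(64 - 15) = 12*49 = 588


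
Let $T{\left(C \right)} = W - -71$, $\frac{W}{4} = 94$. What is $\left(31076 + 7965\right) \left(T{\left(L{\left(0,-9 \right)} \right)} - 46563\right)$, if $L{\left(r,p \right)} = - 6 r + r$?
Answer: $-1800414756$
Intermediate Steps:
$W = 376$ ($W = 4 \cdot 94 = 376$)
$L{\left(r,p \right)} = - 5 r$
$T{\left(C \right)} = 447$ ($T{\left(C \right)} = 376 - -71 = 376 + 71 = 447$)
$\left(31076 + 7965\right) \left(T{\left(L{\left(0,-9 \right)} \right)} - 46563\right) = \left(31076 + 7965\right) \left(447 - 46563\right) = 39041 \left(-46116\right) = -1800414756$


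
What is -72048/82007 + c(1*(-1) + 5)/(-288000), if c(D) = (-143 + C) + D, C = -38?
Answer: -6911769587/7872672000 ≈ -0.87794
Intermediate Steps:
c(D) = -181 + D (c(D) = (-143 - 38) + D = -181 + D)
-72048/82007 + c(1*(-1) + 5)/(-288000) = -72048/82007 + (-181 + (1*(-1) + 5))/(-288000) = -72048*1/82007 + (-181 + (-1 + 5))*(-1/288000) = -72048/82007 + (-181 + 4)*(-1/288000) = -72048/82007 - 177*(-1/288000) = -72048/82007 + 59/96000 = -6911769587/7872672000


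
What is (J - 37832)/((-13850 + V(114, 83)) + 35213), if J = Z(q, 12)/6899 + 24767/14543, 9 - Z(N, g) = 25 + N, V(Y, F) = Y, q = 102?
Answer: -1265199004055/718277911963 ≈ -1.7614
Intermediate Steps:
Z(N, g) = -16 - N (Z(N, g) = 9 - (25 + N) = 9 + (-25 - N) = -16 - N)
J = 169151459/100332157 (J = (-16 - 1*102)/6899 + 24767/14543 = (-16 - 102)*(1/6899) + 24767*(1/14543) = -118*1/6899 + 24767/14543 = -118/6899 + 24767/14543 = 169151459/100332157 ≈ 1.6859)
(J - 37832)/((-13850 + V(114, 83)) + 35213) = (169151459/100332157 - 37832)/((-13850 + 114) + 35213) = -3795597012165/(100332157*(-13736 + 35213)) = -3795597012165/100332157/21477 = -3795597012165/100332157*1/21477 = -1265199004055/718277911963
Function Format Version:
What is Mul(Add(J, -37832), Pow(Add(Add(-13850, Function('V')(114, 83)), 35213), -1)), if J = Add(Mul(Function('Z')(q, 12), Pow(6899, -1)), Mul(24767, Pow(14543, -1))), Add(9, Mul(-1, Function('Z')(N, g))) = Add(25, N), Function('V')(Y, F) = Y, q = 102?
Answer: Rational(-1265199004055, 718277911963) ≈ -1.7614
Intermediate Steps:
Function('Z')(N, g) = Add(-16, Mul(-1, N)) (Function('Z')(N, g) = Add(9, Mul(-1, Add(25, N))) = Add(9, Add(-25, Mul(-1, N))) = Add(-16, Mul(-1, N)))
J = Rational(169151459, 100332157) (J = Add(Mul(Add(-16, Mul(-1, 102)), Pow(6899, -1)), Mul(24767, Pow(14543, -1))) = Add(Mul(Add(-16, -102), Rational(1, 6899)), Mul(24767, Rational(1, 14543))) = Add(Mul(-118, Rational(1, 6899)), Rational(24767, 14543)) = Add(Rational(-118, 6899), Rational(24767, 14543)) = Rational(169151459, 100332157) ≈ 1.6859)
Mul(Add(J, -37832), Pow(Add(Add(-13850, Function('V')(114, 83)), 35213), -1)) = Mul(Add(Rational(169151459, 100332157), -37832), Pow(Add(Add(-13850, 114), 35213), -1)) = Mul(Rational(-3795597012165, 100332157), Pow(Add(-13736, 35213), -1)) = Mul(Rational(-3795597012165, 100332157), Pow(21477, -1)) = Mul(Rational(-3795597012165, 100332157), Rational(1, 21477)) = Rational(-1265199004055, 718277911963)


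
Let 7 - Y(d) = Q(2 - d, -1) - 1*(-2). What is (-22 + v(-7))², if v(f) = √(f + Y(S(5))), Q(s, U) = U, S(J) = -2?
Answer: (22 - I)² ≈ 483.0 - 44.0*I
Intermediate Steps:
Y(d) = 6 (Y(d) = 7 - (-1 - 1*(-2)) = 7 - (-1 + 2) = 7 - 1*1 = 7 - 1 = 6)
v(f) = √(6 + f) (v(f) = √(f + 6) = √(6 + f))
(-22 + v(-7))² = (-22 + √(6 - 7))² = (-22 + √(-1))² = (-22 + I)²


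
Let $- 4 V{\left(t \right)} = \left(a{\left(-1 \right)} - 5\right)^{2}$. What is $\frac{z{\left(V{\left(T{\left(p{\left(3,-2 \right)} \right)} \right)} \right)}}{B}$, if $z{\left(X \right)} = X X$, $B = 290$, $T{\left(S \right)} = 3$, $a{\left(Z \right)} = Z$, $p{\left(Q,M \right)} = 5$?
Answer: $\frac{81}{290} \approx 0.27931$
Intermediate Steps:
$V{\left(t \right)} = -9$ ($V{\left(t \right)} = - \frac{\left(-1 - 5\right)^{2}}{4} = - \frac{\left(-6\right)^{2}}{4} = \left(- \frac{1}{4}\right) 36 = -9$)
$z{\left(X \right)} = X^{2}$
$\frac{z{\left(V{\left(T{\left(p{\left(3,-2 \right)} \right)} \right)} \right)}}{B} = \frac{\left(-9\right)^{2}}{290} = 81 \cdot \frac{1}{290} = \frac{81}{290}$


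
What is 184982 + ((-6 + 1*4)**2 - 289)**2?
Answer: 266207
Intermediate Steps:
184982 + ((-6 + 1*4)**2 - 289)**2 = 184982 + ((-6 + 4)**2 - 289)**2 = 184982 + ((-2)**2 - 289)**2 = 184982 + (4 - 289)**2 = 184982 + (-285)**2 = 184982 + 81225 = 266207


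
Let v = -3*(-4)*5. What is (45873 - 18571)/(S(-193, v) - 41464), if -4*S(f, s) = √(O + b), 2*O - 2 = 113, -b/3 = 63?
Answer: -36225604096/55016425735 + 109208*I*√526/55016425735 ≈ -0.65845 + 4.5526e-5*I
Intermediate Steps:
b = -189 (b = -3*63 = -189)
O = 115/2 (O = 1 + (½)*113 = 1 + 113/2 = 115/2 ≈ 57.500)
v = 60 (v = 12*5 = 60)
S(f, s) = -I*√526/8 (S(f, s) = -√(115/2 - 189)/4 = -I*√526/8)
(45873 - 18571)/(S(-193, v) - 41464) = (45873 - 18571)/(-I*√526/8 - 41464) = 27302/(-41464 - I*√526/8)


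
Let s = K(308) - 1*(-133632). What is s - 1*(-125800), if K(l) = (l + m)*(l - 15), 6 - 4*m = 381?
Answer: 1288829/4 ≈ 3.2221e+5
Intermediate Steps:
m = -375/4 (m = 3/2 - ¼*381 = 3/2 - 381/4 = -375/4 ≈ -93.750)
K(l) = (-15 + l)*(-375/4 + l) (K(l) = (l - 375/4)*(l - 15) = (-375/4 + l)*(-15 + l) = (-15 + l)*(-375/4 + l))
s = 785629/4 (s = (5625/4 + 308² - 435/4*308) - 1*(-133632) = (5625/4 + 94864 - 33495) + 133632 = 251101/4 + 133632 = 785629/4 ≈ 1.9641e+5)
s - 1*(-125800) = 785629/4 - 1*(-125800) = 785629/4 + 125800 = 1288829/4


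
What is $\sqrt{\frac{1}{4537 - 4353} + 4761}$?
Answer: $\frac{5 \sqrt{1611886}}{92} \approx 69.0$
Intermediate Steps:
$\sqrt{\frac{1}{4537 - 4353} + 4761} = \sqrt{\frac{1}{184} + 4761} = \sqrt{\frac{876025}{184}} = \frac{5 \sqrt{1611886}}{92}$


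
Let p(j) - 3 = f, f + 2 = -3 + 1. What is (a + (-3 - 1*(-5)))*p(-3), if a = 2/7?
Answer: -16/7 ≈ -2.2857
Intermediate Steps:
f = -4 (f = -2 + (-3 + 1) = -2 - 2 = -4)
p(j) = -1 (p(j) = 3 - 4 = -1)
a = 2/7 (a = 2*(⅐) = 2/7 ≈ 0.28571)
(a + (-3 - 1*(-5)))*p(-3) = (2/7 + (-3 - 1*(-5)))*(-1) = (2/7 + (-3 + 5))*(-1) = (2/7 + 2)*(-1) = (16/7)*(-1) = -16/7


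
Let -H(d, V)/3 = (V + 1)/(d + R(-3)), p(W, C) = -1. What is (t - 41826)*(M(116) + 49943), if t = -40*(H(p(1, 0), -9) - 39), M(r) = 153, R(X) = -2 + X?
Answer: -2009150176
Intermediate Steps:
H(d, V) = -3*(1 + V)/(-5 + d) (H(d, V) = -3*(V + 1)/(d + (-2 - 3)) = -3*(1 + V)/(d - 5) = -3*(1 + V)/(-5 + d))
t = 1720 (t = -40*(3*(-1 - 1*(-9))/(-5 - 1) - 39) = -40*(3*(-1 + 9)/(-6) - 39) = -40*(3*(-⅙)*8 - 39) = -40*(-4 - 39) = -40*(-43) = 1720)
(t - 41826)*(M(116) + 49943) = (1720 - 41826)*(153 + 49943) = -40106*50096 = -2009150176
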